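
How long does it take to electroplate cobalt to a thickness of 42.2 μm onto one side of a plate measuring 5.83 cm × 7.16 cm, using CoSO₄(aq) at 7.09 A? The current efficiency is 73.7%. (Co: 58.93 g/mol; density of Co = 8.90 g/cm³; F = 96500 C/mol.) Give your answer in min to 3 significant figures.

Plated area = 5.83 × 7.16 = 41.74 cm²
Volume = 41.74 × 42.2×10⁻⁴ cm = 0.1761 cm³
m(Co) = 0.1761 × 8.90 = 1.567 g
n(Co) = 1.567 / 58.93 = 0.02659 mol; n(e⁻) = 2 × 0.02659 = 0.05318 mol
Q = 0.05318 × 96500 / 0.737 = 6963 C
t = 6963 / 7.09 = 982.1 s = 16.4 min

16.4 min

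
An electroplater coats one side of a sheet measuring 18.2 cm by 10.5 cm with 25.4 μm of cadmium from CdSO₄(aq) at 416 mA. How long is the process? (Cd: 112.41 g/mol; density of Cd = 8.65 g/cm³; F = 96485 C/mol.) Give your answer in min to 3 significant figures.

289 min

Plated area = 18.2 × 10.5 = 191.1 cm²
Volume = 191.1 × 25.4×10⁻⁴ cm = 0.4854 cm³
m(Cd) = 0.4854 × 8.65 = 4.199 g
n(Cd) = 4.199 / 112.41 = 0.03735 mol; n(e⁻) = 2 × 0.03735 = 0.07470 mol
Q = 0.07470 × 96485 = 7207 C
t = 7207 / 0.416 = 17320 s = 289 min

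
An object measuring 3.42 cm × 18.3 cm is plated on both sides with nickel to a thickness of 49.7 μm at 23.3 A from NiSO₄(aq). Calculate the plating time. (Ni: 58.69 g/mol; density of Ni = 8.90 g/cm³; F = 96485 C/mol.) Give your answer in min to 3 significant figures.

13.0 min

Plated area = 2 × 3.42 × 18.3 = 125.2 cm²
Volume = 125.2 × 49.7×10⁻⁴ cm = 0.6222 cm³
m(Ni) = 0.6222 × 8.90 = 5.538 g
n(Ni) = 5.538 / 58.69 = 0.09436 mol; n(e⁻) = 2 × 0.09436 = 0.1887 mol
Q = 0.1887 × 96485 = 18210 C
t = 18210 / 23.3 = 781.5 s = 13.0 min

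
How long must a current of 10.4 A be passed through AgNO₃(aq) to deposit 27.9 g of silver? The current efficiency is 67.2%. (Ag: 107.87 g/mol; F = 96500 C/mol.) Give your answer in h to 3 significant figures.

0.992 h

n(Ag) = 27.9 / 107.87 = 0.2586 mol
Ag⁺ + e⁻ → Ag, so n(e⁻) = 0.2586 mol
Q = 0.2586 × 96500 / 0.672 = 37140 C
t = Q / I = 37140 / 10.4 = 3571 s = 0.992 h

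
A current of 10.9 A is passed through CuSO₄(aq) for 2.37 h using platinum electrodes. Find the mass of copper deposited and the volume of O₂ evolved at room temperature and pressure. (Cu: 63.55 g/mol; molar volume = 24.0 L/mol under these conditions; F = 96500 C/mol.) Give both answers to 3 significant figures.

Q = 10.9 × 8532 = 93000 C; n(e⁻) = 93000 / 96500 = 0.9637 mol
Cathode: Cu²⁺ + 2e⁻ → Cu → n(Cu) = 0.9637/2 = 0.4819 mol → 30.6 g
Anode: 2H₂O → O₂ + 4H⁺ + 4e⁻ → n(O₂) = 0.9637/4 = 0.2409 mol → 5.78 L

30.6 g Cu; 5.78 L O₂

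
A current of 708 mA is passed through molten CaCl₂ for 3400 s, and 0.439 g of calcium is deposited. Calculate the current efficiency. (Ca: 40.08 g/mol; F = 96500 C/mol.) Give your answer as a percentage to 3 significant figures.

Q = 0.708 × 3400 = 2407 C
n(e⁻) = 2407 / 96500 = 0.02494 mol
Ca²⁺ + 2e⁻ → Ca, so theoretical n(Ca) = 0.01247 mol → 0.4998 g
Efficiency = 0.439 / 0.4998 = 0.8784 = 87.8%

87.8%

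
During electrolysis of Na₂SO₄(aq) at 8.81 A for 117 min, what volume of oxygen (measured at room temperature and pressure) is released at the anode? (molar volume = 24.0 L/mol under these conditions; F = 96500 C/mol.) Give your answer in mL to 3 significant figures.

Q = 8.81 A × 7020 s = 61850 C
n(e⁻) = Q/F = 61850/96500 = 0.6409 mol
2H₂O → O₂ + 4H⁺ + 4e⁻, so n(O₂) = 0.6409 / 4 = 0.1602 mol
V = 0.1602 × 24.0 = 3.845 L
= 3850 mL

3850 mL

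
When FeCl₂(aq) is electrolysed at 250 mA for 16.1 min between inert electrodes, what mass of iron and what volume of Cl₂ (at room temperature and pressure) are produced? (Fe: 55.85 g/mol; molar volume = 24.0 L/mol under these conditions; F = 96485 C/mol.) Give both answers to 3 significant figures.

0.0699 g Fe; 0.0300 L Cl₂

Q = 0.250 × 966 = 241.5 C; n(e⁻) = 241.5 / 96485 = 0.002503 mol
Cathode: Fe²⁺ + 2e⁻ → Fe → n(Fe) = 0.002503/2 = 0.001252 mol → 0.0699 g
Anode: 2Cl⁻ → Cl₂ + 2e⁻ → n(Cl₂) = 0.002503/2 = 0.001252 mol → 0.0300 L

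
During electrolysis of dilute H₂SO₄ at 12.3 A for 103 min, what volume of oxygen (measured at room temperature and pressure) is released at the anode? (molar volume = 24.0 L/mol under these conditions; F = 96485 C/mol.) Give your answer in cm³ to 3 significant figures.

Q = It = 12.3 × 6180 = 76010 C
Moles of electrons = 76010 / 96485 = 0.7878 mol
2H₂O → O₂ + 4H⁺ + 4e⁻, so n(O₂) = 0.7878 / 4 = 0.1970 mol
V = 0.1970 × 24.0 = 4.728 L
= 4730 cm³

4730 cm³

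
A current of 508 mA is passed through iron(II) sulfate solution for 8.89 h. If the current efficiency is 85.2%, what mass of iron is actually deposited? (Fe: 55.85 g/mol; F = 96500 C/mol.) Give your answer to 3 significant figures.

Q = 0.508 × 32004 = 16260 C
n(e⁻) = 16260 / 96500 = 0.1685 mol
Fe²⁺ + 2e⁻ → Fe, so theoretical m(Fe) = 0.08425 × 55.85 = 4.705 g
Actual mass = 85.2% × 4.705 = 4.01 g

4.01 g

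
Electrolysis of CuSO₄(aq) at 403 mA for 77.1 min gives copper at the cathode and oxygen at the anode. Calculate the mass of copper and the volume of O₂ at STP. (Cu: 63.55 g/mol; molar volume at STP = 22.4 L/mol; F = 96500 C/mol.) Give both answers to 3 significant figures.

Q = 0.403 × 4626 = 1864 C; n(e⁻) = 1864 / 96500 = 0.01932 mol
Cathode: Cu²⁺ + 2e⁻ → Cu → n(Cu) = 0.01932/2 = 0.009660 mol → 0.614 g
Anode: 2H₂O → O₂ + 4H⁺ + 4e⁻ → n(O₂) = 0.01932/4 = 0.004830 mol → 0.108 L

0.614 g Cu; 0.108 L O₂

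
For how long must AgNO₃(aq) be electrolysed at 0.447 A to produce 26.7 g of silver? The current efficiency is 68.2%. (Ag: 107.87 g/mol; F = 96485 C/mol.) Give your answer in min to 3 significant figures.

n(Ag) = 26.7 / 107.87 = 0.2475 mol
Ag⁺ + e⁻ → Ag, so n(e⁻) = 0.2475 mol
Q = 0.2475 × 96485 / 0.682 = 35010 C
t = Q / I = 35010 / 0.447 = 78320 s = 1310 min

1310 min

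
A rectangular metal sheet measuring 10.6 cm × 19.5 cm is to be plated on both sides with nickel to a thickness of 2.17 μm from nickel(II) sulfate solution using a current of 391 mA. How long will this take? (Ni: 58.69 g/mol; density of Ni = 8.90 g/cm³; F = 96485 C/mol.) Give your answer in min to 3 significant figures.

Plated area = 2 × 10.6 × 19.5 = 413.4 cm²
Volume = 413.4 × 2.17×10⁻⁴ cm = 0.08971 cm³
m(Ni) = 0.08971 × 8.90 = 0.7984 g
n(Ni) = 0.7984 / 58.69 = 0.01360 mol; n(e⁻) = 2 × 0.01360 = 0.02720 mol
Q = 0.02720 × 96485 = 2624 C
t = 2624 / 0.391 = 6711 s = 112 min

112 min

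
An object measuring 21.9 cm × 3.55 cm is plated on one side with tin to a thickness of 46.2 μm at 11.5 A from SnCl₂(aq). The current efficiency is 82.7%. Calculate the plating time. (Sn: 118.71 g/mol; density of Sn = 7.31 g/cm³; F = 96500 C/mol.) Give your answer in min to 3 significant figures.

7.48 min

Plated area = 21.9 × 3.55 = 77.75 cm²
Volume = 77.75 × 46.2×10⁻⁴ cm = 0.3592 cm³
m(Sn) = 0.3592 × 7.31 = 2.626 g
n(Sn) = 2.626 / 118.71 = 0.02212 mol; n(e⁻) = 2 × 0.02212 = 0.04424 mol
Q = 0.04424 × 96500 / 0.827 = 5162 C
t = 5162 / 11.5 = 448.9 s = 7.48 min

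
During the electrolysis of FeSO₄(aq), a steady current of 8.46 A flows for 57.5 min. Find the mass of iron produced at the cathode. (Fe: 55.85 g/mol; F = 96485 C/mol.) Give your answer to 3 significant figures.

8.45 g

Q = 8.46 A × 3450 s = 29190 C
Moles of electrons = 29190 / 96485 = 0.3025 mol
Fe²⁺ + 2e⁻ → Fe, so n(Fe) = 0.3025 / 2 = 0.1513 mol
m = 0.1513 × 55.85 = 8.45 g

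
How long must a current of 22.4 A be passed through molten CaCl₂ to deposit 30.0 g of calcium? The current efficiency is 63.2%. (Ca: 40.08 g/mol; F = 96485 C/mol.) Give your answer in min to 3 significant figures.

170 min

n(Ca) = 30.0 / 40.08 = 0.7485 mol
Ca²⁺ + 2e⁻ → Ca, so n(e⁻) = 2 × 0.7485 = 1.497 mol
Q = 1.497 × 96485 / 0.632 = 2.285×10^5 C
t = Q / I = 2.285×10^5 / 22.4 = 10200 s = 170 min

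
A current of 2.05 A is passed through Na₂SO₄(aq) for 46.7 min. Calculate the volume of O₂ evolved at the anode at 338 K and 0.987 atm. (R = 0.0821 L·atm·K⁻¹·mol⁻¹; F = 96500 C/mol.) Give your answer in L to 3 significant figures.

0.418 L

Charge passed = 2.05 × 2802 = 5744 C
n(e⁻) = Q/F = 5744/96500 = 0.05952 mol
2H₂O → O₂ + 4H⁺ + 4e⁻, so n(O₂) = 0.05952 / 4 = 0.01488 mol
V = nRT/P = 0.01488 × 0.0821 × 338 / 0.987 = 0.4184 L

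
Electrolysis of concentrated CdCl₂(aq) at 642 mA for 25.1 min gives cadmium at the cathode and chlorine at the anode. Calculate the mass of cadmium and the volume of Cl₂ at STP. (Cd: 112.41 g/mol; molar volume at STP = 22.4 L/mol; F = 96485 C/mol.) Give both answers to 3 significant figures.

Q = 0.642 × 1506 = 966.9 C; n(e⁻) = 966.9 / 96485 = 0.01002 mol
Cathode: Cd²⁺ + 2e⁻ → Cd → n(Cd) = 0.01002/2 = 0.005010 mol → 0.563 g
Anode: 2Cl⁻ → Cl₂ + 2e⁻ → n(Cl₂) = 0.01002/2 = 0.005010 mol → 0.112 L

0.563 g Cd; 0.112 L Cl₂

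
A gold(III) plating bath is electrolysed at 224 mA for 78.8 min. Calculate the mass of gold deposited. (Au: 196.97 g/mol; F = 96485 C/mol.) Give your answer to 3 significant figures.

Q = 0.224 A × 4728 s = 1059 C
n(e⁻) = Q/F = 1059/96485 = 0.01098 mol
Au³⁺ + 3e⁻ → Au, so n(Au) = 0.01098 / 3 = 0.003660 mol
m = 0.003660 × 196.97 = 0.721 g

0.721 g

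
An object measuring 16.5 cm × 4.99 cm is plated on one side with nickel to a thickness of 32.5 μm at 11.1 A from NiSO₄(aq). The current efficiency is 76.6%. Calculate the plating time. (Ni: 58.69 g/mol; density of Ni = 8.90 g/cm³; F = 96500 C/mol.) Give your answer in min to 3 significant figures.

15.4 min

Plated area = 16.5 × 4.99 = 82.34 cm²
Volume = 82.34 × 32.5×10⁻⁴ cm = 0.2676 cm³
m(Ni) = 0.2676 × 8.90 = 2.382 g
n(Ni) = 2.382 / 58.69 = 0.04059 mol; n(e⁻) = 2 × 0.04059 = 0.08118 mol
Q = 0.08118 × 96500 / 0.766 = 10230 C
t = 10230 / 11.1 = 921.6 s = 15.4 min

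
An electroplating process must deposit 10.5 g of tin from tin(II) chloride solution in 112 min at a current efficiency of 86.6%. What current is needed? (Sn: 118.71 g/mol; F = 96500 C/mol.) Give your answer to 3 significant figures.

n(Sn) = 10.5 / 118.71 = 0.08845 mol
Sn²⁺ + 2e⁻ → Sn, so n(e⁻) = 2 × 0.08845 = 0.1769 mol
Q = 0.1769 × 96500 / 0.866 = 19710 C
I = Q / t = 19710 / 6720 s = 2.93 A

2.93 A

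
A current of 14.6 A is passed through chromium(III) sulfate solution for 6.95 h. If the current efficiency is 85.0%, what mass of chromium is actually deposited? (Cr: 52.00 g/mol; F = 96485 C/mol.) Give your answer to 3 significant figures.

Q = 14.6 × 25020 = 3.653×10^5 C
n(e⁻) = 3.653×10^5 / 96485 = 3.786 mol
Cr³⁺ + 3e⁻ → Cr, so theoretical m(Cr) = 1.262 × 52.00 = 65.62 g
Actual mass = 85.0% × 65.62 = 55.8 g

55.8 g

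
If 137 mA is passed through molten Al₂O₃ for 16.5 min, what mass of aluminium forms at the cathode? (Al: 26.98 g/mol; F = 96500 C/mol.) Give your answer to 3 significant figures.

Q = 0.137 A × 990 s = 135.6 C
n(e⁻) = Q/F = 135.6/96500 = 0.001405 mol
Al³⁺ + 3e⁻ → Al, so n(Al) = 0.001405 / 3 = 4.683×10^-4 mol
m = 4.683×10^-4 × 26.98 = 0.0126 g

0.0126 g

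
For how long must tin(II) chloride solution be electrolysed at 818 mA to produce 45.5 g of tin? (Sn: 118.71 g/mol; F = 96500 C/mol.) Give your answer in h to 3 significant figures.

25.1 h

n(Sn) = 45.5 / 118.71 = 0.3833 mol
Sn²⁺ + 2e⁻ → Sn, so n(e⁻) = 2 × 0.3833 = 0.7666 mol
Q = 0.7666 × 96500 = 73980 C
t = Q / I = 73980 / 0.818 = 90440 s = 25.1 h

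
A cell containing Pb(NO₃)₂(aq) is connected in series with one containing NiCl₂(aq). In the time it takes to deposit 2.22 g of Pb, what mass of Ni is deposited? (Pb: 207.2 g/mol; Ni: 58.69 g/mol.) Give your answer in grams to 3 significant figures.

0.629 g

n(Pb) = 2.22 / 207.2 = 0.01071 mol
Pb²⁺ + 2e⁻ → Pb, so n(e⁻) = 2 × 0.01071 = 0.02142 mol
The cells are in series, so the same charge (and hence the same n(e⁻) = 0.02142 mol) passes through both.
Ni²⁺ + 2e⁻ → Ni, so n(Ni) = 0.02142 / 2 = 0.01071 mol
m(Ni) = 0.01071 × 58.69 = 0.629 g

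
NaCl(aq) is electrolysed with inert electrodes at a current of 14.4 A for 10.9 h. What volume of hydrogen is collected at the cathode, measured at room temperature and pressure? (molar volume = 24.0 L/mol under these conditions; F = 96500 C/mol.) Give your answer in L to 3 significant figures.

Q = It = 14.4 × 39240 = 5.651×10^5 C
n(e⁻) = Q/F = 5.651×10^5/96500 = 5.856 mol
2H⁺ + 2e⁻ → H₂, so n(H₂) = 5.856 / 2 = 2.928 mol
V = 2.928 × 24.0 = 70.27 L

70.3 L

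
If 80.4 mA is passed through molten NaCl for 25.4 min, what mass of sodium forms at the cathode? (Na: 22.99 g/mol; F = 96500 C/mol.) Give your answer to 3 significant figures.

Charge passed = 0.0804 × 1524 = 122.5 C
Moles of electrons = 122.5 / 96500 = 0.001269 mol
Na⁺ + e⁻ → Na, so n(Na) = 0.001269 mol
m = 0.001269 × 22.99 = 0.0292 g

0.0292 g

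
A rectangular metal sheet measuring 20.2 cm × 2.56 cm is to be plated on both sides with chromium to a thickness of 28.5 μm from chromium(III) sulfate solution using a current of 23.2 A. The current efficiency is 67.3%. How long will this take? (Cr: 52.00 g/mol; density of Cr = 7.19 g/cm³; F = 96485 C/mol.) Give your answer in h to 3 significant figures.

0.210 h

Plated area = 2 × 20.2 × 2.56 = 103.4 cm²
Volume = 103.4 × 28.5×10⁻⁴ cm = 0.2947 cm³
m(Cr) = 0.2947 × 7.19 = 2.119 g
n(Cr) = 2.119 / 52.00 = 0.04075 mol; n(e⁻) = 3 × 0.04075 = 0.1223 mol
Q = 0.1223 × 96485 / 0.673 = 17530 C
t = 17530 / 23.2 = 755.6 s = 0.210 h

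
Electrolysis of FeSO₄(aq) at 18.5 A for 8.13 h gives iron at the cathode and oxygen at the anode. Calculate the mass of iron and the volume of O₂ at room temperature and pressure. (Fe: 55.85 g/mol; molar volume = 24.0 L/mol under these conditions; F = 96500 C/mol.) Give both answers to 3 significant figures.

Q = 18.5 × 29268 = 5.415×10^5 C; n(e⁻) = 5.415×10^5 / 96500 = 5.611 mol
Cathode: Fe²⁺ + 2e⁻ → Fe → n(Fe) = 5.611/2 = 2.806 mol → 157 g
Anode: 2H₂O → O₂ + 4H⁺ + 4e⁻ → n(O₂) = 5.611/4 = 1.403 mol → 33.7 L

157 g Fe; 33.7 L O₂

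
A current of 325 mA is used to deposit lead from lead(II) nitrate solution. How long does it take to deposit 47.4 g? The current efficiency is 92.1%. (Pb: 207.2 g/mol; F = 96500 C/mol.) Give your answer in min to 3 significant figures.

n(Pb) = 47.4 / 207.2 = 0.2288 mol
Pb²⁺ + 2e⁻ → Pb, so n(e⁻) = 2 × 0.2288 = 0.4576 mol
Q = 0.4576 × 96500 / 0.921 = 47950 C
t = Q / I = 47950 / 0.325 = 1.475×10^5 s = 2460 min

2460 min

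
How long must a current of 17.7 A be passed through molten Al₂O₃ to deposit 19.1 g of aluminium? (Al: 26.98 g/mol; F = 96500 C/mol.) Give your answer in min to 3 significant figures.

n(Al) = 19.1 / 26.98 = 0.7079 mol
Al³⁺ + 3e⁻ → Al, so n(e⁻) = 3 × 0.7079 = 2.124 mol
Q = 2.124 × 96500 = 2.050×10^5 C
t = Q / I = 2.050×10^5 / 17.7 = 11580 s = 193 min

193 min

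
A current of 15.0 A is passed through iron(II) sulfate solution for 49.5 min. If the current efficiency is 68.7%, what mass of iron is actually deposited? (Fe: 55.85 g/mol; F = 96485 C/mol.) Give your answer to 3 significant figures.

Q = 15.0 × 2970 = 44550 C
n(e⁻) = 44550 / 96485 = 0.4617 mol
Fe²⁺ + 2e⁻ → Fe, so theoretical m(Fe) = 0.2309 × 55.85 = 12.90 g
Actual mass = 68.7% × 12.90 = 8.86 g

8.86 g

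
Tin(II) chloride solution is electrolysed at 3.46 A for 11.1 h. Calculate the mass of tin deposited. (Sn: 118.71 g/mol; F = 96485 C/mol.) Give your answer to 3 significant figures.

85.1 g

Q = It = 3.46 × 39960 = 1.383×10^5 C
n(e⁻) = Q/F = 1.383×10^5/96485 = 1.433 mol
Sn²⁺ + 2e⁻ → Sn, so n(Sn) = 1.433 / 2 = 0.7165 mol
m = 0.7165 × 118.71 = 85.1 g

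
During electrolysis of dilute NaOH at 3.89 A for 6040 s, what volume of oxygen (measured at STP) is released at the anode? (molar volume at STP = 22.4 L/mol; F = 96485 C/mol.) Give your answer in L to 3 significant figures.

1.36 L

Charge passed = 3.89 × 6040 = 23500 C
Moles of electrons = 23500 / 96485 = 0.2436 mol
2H₂O → O₂ + 4H⁺ + 4e⁻, so n(O₂) = 0.2436 / 4 = 0.06090 mol
V = 0.06090 × 22.4 = 1.364 L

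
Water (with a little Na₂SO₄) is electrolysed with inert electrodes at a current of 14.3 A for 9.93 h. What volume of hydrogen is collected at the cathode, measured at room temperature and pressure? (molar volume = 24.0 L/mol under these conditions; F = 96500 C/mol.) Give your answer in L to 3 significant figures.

63.6 L

Charge passed = 14.3 × 35748 = 5.112×10^5 C
n(e⁻) = Q/F = 5.112×10^5/96500 = 5.297 mol
2H⁺ + 2e⁻ → H₂, so n(H₂) = 5.297 / 2 = 2.649 mol
V = 2.649 × 24.0 = 63.58 L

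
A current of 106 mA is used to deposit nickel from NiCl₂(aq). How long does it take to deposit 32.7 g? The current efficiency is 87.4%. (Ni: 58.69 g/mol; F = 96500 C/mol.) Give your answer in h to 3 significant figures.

322 h

n(Ni) = 32.7 / 58.69 = 0.5572 mol
Ni²⁺ + 2e⁻ → Ni, so n(e⁻) = 2 × 0.5572 = 1.114 mol
Q = 1.114 × 96500 / 0.874 = 1.230×10^5 C
t = Q / I = 1.230×10^5 / 0.106 = 1.160×10^6 s = 322 h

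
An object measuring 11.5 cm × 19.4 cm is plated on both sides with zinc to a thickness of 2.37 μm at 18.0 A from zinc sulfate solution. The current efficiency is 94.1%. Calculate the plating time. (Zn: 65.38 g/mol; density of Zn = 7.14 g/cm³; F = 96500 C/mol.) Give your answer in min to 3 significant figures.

Plated area = 2 × 11.5 × 19.4 = 446.2 cm²
Volume = 446.2 × 2.37×10⁻⁴ cm = 0.1057 cm³
m(Zn) = 0.1057 × 7.14 = 0.7547 g
n(Zn) = 0.7547 / 65.38 = 0.01154 mol; n(e⁻) = 2 × 0.01154 = 0.02308 mol
Q = 0.02308 × 96500 / 0.941 = 2367 C
t = 2367 / 18.0 = 131.5 s = 2.19 min

2.19 min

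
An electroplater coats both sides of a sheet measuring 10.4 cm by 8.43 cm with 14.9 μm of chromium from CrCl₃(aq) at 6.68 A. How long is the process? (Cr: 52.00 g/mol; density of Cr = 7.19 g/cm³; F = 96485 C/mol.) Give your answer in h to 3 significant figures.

Plated area = 2 × 10.4 × 8.43 = 175.3 cm²
Volume = 175.3 × 14.9×10⁻⁴ cm = 0.2612 cm³
m(Cr) = 0.2612 × 7.19 = 1.878 g
n(Cr) = 1.878 / 52.00 = 0.03612 mol; n(e⁻) = 3 × 0.03612 = 0.1084 mol
Q = 0.1084 × 96485 = 10460 C
t = 10460 / 6.68 = 1566 s = 0.435 h

0.435 h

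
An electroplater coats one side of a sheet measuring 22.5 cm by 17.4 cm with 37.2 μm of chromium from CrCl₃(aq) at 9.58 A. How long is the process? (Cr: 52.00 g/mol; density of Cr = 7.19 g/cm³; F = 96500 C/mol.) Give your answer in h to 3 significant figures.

1.69 h

Plated area = 22.5 × 17.4 = 391.5 cm²
Volume = 391.5 × 37.2×10⁻⁴ cm = 1.456 cm³
m(Cr) = 1.456 × 7.19 = 10.47 g
n(Cr) = 10.47 / 52.00 = 0.2013 mol; n(e⁻) = 3 × 0.2013 = 0.6039 mol
Q = 0.6039 × 96500 = 58280 C
t = 58280 / 9.58 = 6084 s = 1.69 h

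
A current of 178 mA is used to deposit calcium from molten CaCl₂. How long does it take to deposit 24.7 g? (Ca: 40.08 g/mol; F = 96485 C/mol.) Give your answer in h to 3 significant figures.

186 h

n(Ca) = 24.7 / 40.08 = 0.6163 mol
Ca²⁺ + 2e⁻ → Ca, so n(e⁻) = 2 × 0.6163 = 1.233 mol
Q = 1.233 × 96485 = 1.190×10^5 C
t = Q / I = 1.190×10^5 / 0.178 = 6.685×10^5 s = 186 h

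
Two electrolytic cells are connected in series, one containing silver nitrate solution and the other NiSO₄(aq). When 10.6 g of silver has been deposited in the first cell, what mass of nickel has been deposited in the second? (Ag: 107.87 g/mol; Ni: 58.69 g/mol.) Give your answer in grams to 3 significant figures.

n(Ag) = 10.6 / 107.87 = 0.09827 mol
Ag⁺ + e⁻ → Ag, so n(e⁻) = 0.09827 mol
Same current for the same time ⇒ same n(e⁻) = 0.09827 mol in both cells.
Ni²⁺ + 2e⁻ → Ni, so n(Ni) = 0.09827 / 2 = 0.04914 mol
m(Ni) = 0.04914 × 58.69 = 2.88 g

2.88 g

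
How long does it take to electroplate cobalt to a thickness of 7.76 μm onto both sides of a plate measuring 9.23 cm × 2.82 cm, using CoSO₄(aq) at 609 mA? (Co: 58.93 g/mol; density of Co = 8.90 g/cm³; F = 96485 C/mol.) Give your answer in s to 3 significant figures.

Plated area = 2 × 9.23 × 2.82 = 52.06 cm²
Volume = 52.06 × 7.76×10⁻⁴ cm = 0.04040 cm³
m(Co) = 0.04040 × 8.90 = 0.3596 g
n(Co) = 0.3596 / 58.93 = 0.006102 mol; n(e⁻) = 2 × 0.006102 = 0.01220 mol
Q = 0.01220 × 96485 = 1177 C
t = 1177 / 0.609 = 1933 s

1930 s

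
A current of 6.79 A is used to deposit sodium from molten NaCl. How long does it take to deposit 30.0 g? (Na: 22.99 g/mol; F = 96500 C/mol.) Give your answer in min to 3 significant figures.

n(Na) = 30.0 / 22.99 = 1.305 mol
Na⁺ + e⁻ → Na, so n(e⁻) = 1.305 mol
Q = 1.305 × 96500 = 1.259×10^5 C
t = Q / I = 1.259×10^5 / 6.79 = 18540 s = 309 min

309 min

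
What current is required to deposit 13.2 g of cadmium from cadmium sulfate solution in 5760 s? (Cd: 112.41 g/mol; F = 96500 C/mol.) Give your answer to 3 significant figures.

3.93 A

n(Cd) = 13.2 / 112.41 = 0.1174 mol
Cd²⁺ + 2e⁻ → Cd, so n(e⁻) = 2 × 0.1174 = 0.2348 mol
Q = 0.2348 × 96500 = 22660 C
I = Q / t = 22660 / 5760 s = 3.93 A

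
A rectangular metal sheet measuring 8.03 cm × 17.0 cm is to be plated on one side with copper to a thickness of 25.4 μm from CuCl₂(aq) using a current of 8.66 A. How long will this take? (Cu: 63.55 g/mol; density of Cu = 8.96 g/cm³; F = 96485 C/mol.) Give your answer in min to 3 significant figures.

Plated area = 8.03 × 17.0 = 136.5 cm²
Volume = 136.5 × 25.4×10⁻⁴ cm = 0.3467 cm³
m(Cu) = 0.3467 × 8.96 = 3.106 g
n(Cu) = 3.106 / 63.55 = 0.04887 mol; n(e⁻) = 2 × 0.04887 = 0.09774 mol
Q = 0.09774 × 96485 = 9430 C
t = 9430 / 8.66 = 1089 s = 18.2 min

18.2 min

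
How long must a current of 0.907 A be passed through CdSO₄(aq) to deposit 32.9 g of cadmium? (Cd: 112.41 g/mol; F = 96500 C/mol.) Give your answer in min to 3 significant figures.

1040 min

n(Cd) = 32.9 / 112.41 = 0.2927 mol
Cd²⁺ + 2e⁻ → Cd, so n(e⁻) = 2 × 0.2927 = 0.5854 mol
Q = 0.5854 × 96500 = 56490 C
t = Q / I = 56490 / 0.907 = 62280 s = 1040 min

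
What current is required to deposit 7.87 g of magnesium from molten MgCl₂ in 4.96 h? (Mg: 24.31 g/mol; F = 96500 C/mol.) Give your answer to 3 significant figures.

3.50 A

n(Mg) = 7.87 / 24.31 = 0.3237 mol
Mg²⁺ + 2e⁻ → Mg, so n(e⁻) = 2 × 0.3237 = 0.6474 mol
Q = 0.6474 × 96500 = 62470 C
I = Q / t = 62470 / 17856 s = 3.50 A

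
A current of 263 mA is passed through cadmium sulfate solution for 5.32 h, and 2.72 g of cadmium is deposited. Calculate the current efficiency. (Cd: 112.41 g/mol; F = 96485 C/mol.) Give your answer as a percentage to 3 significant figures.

92.7%

Q = 0.263 × 19152 = 5037 C
n(e⁻) = 5037 / 96485 = 0.05221 mol
Cd²⁺ + 2e⁻ → Cd, so theoretical n(Cd) = 0.02611 mol → 2.935 g
Efficiency = 2.72 / 2.935 = 0.9267 = 92.7%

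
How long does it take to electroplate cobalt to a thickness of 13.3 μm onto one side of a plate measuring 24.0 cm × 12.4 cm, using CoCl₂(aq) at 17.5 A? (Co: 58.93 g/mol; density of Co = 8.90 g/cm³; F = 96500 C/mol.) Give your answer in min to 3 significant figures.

Plated area = 24.0 × 12.4 = 297.6 cm²
Volume = 297.6 × 13.3×10⁻⁴ cm = 0.3958 cm³
m(Co) = 0.3958 × 8.90 = 3.523 g
n(Co) = 3.523 / 58.93 = 0.05978 mol; n(e⁻) = 2 × 0.05978 = 0.1196 mol
Q = 0.1196 × 96500 = 11540 C
t = 11540 / 17.5 = 659.4 s = 11.0 min

11.0 min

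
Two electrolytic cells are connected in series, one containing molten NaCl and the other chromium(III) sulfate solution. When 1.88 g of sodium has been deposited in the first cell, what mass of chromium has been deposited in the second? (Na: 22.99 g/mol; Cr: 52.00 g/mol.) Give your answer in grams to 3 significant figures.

n(Na) = 1.88 / 22.99 = 0.08177 mol
Na⁺ + e⁻ → Na, so n(e⁻) = 0.08177 mol
Same current for the same time ⇒ same n(e⁻) = 0.08177 mol in both cells.
Cr³⁺ + 3e⁻ → Cr, so n(Cr) = 0.08177 / 3 = 0.02726 mol
m(Cr) = 0.02726 × 52.00 = 1.42 g

1.42 g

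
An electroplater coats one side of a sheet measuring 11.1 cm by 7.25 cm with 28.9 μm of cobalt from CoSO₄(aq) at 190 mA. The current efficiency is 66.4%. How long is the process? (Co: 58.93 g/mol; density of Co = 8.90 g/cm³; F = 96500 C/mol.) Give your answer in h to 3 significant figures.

Plated area = 11.1 × 7.25 = 80.48 cm²
Volume = 80.48 × 28.9×10⁻⁴ cm = 0.2326 cm³
m(Co) = 0.2326 × 8.90 = 2.070 g
n(Co) = 2.070 / 58.93 = 0.03513 mol; n(e⁻) = 2 × 0.03513 = 0.07026 mol
Q = 0.07026 × 96500 / 0.664 = 10210 C
t = 10210 / 0.190 = 53740 s = 14.9 h

14.9 h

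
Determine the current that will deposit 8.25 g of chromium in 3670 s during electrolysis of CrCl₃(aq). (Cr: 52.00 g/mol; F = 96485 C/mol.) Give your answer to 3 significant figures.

12.5 A

n(Cr) = 8.25 / 52.00 = 0.1587 mol
Cr³⁺ + 3e⁻ → Cr, so n(e⁻) = 3 × 0.1587 = 0.4761 mol
Q = 0.4761 × 96485 = 45940 C
I = Q / t = 45940 / 3670 s = 12.5 A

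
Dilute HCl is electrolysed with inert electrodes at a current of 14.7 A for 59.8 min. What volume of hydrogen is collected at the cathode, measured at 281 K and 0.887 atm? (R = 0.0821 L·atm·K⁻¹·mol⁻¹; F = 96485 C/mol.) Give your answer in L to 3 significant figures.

Charge passed = 14.7 × 3588 = 52740 C
n(e⁻) = 52740 / 96485 = 0.5466 mol
2H⁺ + 2e⁻ → H₂, so n(H₂) = 0.5466 / 2 = 0.2733 mol
V = nRT/P = 0.2733 × 0.0821 × 281 / 0.887 = 7.108 L

7.11 L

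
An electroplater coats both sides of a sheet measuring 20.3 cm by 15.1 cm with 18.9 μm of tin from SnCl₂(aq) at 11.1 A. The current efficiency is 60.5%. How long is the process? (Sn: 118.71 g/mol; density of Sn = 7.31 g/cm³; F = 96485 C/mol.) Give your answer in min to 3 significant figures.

34.2 min

Plated area = 2 × 20.3 × 15.1 = 613.1 cm²
Volume = 613.1 × 18.9×10⁻⁴ cm = 1.159 cm³
m(Sn) = 1.159 × 7.31 = 8.472 g
n(Sn) = 8.472 / 118.71 = 0.07137 mol; n(e⁻) = 2 × 0.07137 = 0.1427 mol
Q = 0.1427 × 96485 / 0.605 = 22760 C
t = 22760 / 11.1 = 2050 s = 34.2 min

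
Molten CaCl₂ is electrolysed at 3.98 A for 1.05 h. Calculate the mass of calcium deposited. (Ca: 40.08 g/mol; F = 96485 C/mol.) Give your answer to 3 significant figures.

3.12 g

Q = 3.98 A × 3780 s = 15040 C
Moles of electrons = 15040 / 96485 = 0.1559 mol
Ca²⁺ + 2e⁻ → Ca, so n(Ca) = 0.1559 / 2 = 0.07795 mol
m = 0.07795 × 40.08 = 3.12 g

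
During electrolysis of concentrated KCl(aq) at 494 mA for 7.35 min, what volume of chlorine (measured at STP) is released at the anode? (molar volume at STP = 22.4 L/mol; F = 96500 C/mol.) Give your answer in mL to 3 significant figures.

25.3 mL

Q = 0.494 A × 441 s = 217.9 C
n(e⁻) = 217.9 / 96500 = 0.002258 mol
2Cl⁻ → Cl₂ + 2e⁻, so n(Cl₂) = 0.002258 / 2 = 0.001129 mol
V = 0.001129 × 22.4 = 0.02529 L
= 25.3 mL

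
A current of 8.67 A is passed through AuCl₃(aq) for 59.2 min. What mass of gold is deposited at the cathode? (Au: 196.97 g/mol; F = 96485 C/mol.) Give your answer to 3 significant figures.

Charge passed = 8.67 × 3552 = 30800 C
n(e⁻) = Q/F = 30800/96485 = 0.3192 mol
Au³⁺ + 3e⁻ → Au, so n(Au) = 0.3192 / 3 = 0.1064 mol
m = 0.1064 × 196.97 = 21.0 g

21.0 g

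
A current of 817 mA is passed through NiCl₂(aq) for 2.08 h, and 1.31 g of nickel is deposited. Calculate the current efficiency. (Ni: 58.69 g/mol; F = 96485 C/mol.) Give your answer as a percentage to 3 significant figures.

Q = 0.817 × 7488 = 6118 C
n(e⁻) = 6118 / 96485 = 0.06341 mol
Ni²⁺ + 2e⁻ → Ni, so theoretical n(Ni) = 0.03171 mol → 1.861 g
Efficiency = 1.31 / 1.861 = 0.7039 = 70.4%

70.4%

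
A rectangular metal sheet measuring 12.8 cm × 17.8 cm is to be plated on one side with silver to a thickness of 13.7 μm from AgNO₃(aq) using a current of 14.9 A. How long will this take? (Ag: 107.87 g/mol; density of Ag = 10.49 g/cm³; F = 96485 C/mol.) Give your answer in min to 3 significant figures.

Plated area = 12.8 × 17.8 = 227.8 cm²
Volume = 227.8 × 13.7×10⁻⁴ cm = 0.3121 cm³
m(Ag) = 0.3121 × 10.49 = 3.274 g
n(Ag) = 3.274 / 107.87 = 0.03035 mol; n(e⁻) = 0.03035 mol
Q = 0.03035 × 96485 = 2928 C
t = 2928 / 14.9 = 196.5 s = 3.28 min

3.28 min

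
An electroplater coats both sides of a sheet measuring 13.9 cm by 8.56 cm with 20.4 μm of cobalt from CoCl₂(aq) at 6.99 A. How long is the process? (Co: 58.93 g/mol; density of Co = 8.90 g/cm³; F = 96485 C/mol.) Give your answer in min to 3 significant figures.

33.7 min

Plated area = 2 × 13.9 × 8.56 = 238.0 cm²
Volume = 238.0 × 20.4×10⁻⁴ cm = 0.4855 cm³
m(Co) = 0.4855 × 8.90 = 4.321 g
n(Co) = 4.321 / 58.93 = 0.07332 mol; n(e⁻) = 2 × 0.07332 = 0.1466 mol
Q = 0.1466 × 96485 = 14140 C
t = 14140 / 6.99 = 2023 s = 33.7 min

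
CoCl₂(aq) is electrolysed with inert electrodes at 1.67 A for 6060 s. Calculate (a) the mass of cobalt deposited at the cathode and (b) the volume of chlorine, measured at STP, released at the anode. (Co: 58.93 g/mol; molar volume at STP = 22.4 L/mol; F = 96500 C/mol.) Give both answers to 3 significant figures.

Q = 1.67 × 6060 = 10120 C; n(e⁻) = 10120 / 96500 = 0.1049 mol
Cathode: Co²⁺ + 2e⁻ → Co → n(Co) = 0.1049/2 = 0.05245 mol → 3.09 g
Anode: 2Cl⁻ → Cl₂ + 2e⁻ → n(Cl₂) = 0.1049/2 = 0.05245 mol → 1.17 L

3.09 g Co; 1.17 L Cl₂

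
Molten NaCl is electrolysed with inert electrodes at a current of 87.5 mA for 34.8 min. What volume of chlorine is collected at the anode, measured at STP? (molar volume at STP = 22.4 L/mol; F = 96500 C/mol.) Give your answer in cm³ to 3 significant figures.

21.2 cm³

Charge passed = 0.0875 × 2088 = 182.7 C
Moles of electrons = 182.7 / 96500 = 0.001893 mol
2Cl⁻ → Cl₂ + 2e⁻, so n(Cl₂) = 0.001893 / 2 = 9.465×10^-4 mol
V = 9.465×10^-4 × 22.4 = 0.02120 L
= 21.2 cm³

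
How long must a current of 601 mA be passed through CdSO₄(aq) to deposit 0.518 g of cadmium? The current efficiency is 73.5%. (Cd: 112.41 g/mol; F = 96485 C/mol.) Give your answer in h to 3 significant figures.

0.559 h

n(Cd) = 0.518 / 112.41 = 0.004608 mol
Cd²⁺ + 2e⁻ → Cd, so n(e⁻) = 2 × 0.004608 = 0.009216 mol
Q = 0.009216 × 96485 / 0.735 = 1210 C
t = Q / I = 1210 / 0.601 = 2013 s = 0.559 h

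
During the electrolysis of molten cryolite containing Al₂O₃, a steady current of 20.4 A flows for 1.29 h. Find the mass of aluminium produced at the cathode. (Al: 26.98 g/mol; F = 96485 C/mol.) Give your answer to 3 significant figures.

8.83 g

Q = It = 20.4 × 4644 = 94740 C
n(e⁻) = 94740 / 96485 = 0.9819 mol
Al³⁺ + 3e⁻ → Al, so n(Al) = 0.9819 / 3 = 0.3273 mol
m = 0.3273 × 26.98 = 8.83 g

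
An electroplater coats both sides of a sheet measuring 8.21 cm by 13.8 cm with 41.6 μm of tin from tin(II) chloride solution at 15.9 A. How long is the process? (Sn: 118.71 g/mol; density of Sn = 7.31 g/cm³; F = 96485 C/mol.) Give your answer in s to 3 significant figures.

704 s

Plated area = 2 × 8.21 × 13.8 = 226.6 cm²
Volume = 226.6 × 41.6×10⁻⁴ cm = 0.9427 cm³
m(Sn) = 0.9427 × 7.31 = 6.891 g
n(Sn) = 6.891 / 118.71 = 0.05805 mol; n(e⁻) = 2 × 0.05805 = 0.1161 mol
Q = 0.1161 × 96485 = 11200 C
t = 11200 / 15.9 = 704.4 s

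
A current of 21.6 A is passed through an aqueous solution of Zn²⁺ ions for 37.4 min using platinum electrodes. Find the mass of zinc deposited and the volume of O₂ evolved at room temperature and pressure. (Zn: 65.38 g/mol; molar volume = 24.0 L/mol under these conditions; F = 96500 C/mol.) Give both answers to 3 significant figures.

16.4 g Zn; 3.01 L O₂

Q = 21.6 × 2244 = 48470 C; n(e⁻) = 48470 / 96500 = 0.5023 mol
Cathode: Zn²⁺ + 2e⁻ → Zn → n(Zn) = 0.5023/2 = 0.2512 mol → 16.4 g
Anode: 2H₂O → O₂ + 4H⁺ + 4e⁻ → n(O₂) = 0.5023/4 = 0.1256 mol → 3.01 L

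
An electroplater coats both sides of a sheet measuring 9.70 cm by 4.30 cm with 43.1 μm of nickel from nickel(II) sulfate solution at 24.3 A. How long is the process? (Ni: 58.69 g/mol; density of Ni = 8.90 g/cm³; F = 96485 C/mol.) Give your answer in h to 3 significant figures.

Plated area = 2 × 9.70 × 4.30 = 83.42 cm²
Volume = 83.42 × 43.1×10⁻⁴ cm = 0.3595 cm³
m(Ni) = 0.3595 × 8.90 = 3.200 g
n(Ni) = 3.200 / 58.69 = 0.05452 mol; n(e⁻) = 2 × 0.05452 = 0.1090 mol
Q = 0.1090 × 96485 = 10520 C
t = 10520 / 24.3 = 432.9 s = 0.120 h

0.120 h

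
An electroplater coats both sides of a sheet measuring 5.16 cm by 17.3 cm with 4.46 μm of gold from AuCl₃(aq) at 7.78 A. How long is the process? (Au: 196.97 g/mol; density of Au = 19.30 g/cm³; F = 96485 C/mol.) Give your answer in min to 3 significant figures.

4.84 min

Plated area = 2 × 5.16 × 17.3 = 178.5 cm²
Volume = 178.5 × 4.46×10⁻⁴ cm = 0.07961 cm³
m(Au) = 0.07961 × 19.30 = 1.536 g
n(Au) = 1.536 / 196.97 = 0.007798 mol; n(e⁻) = 3 × 0.007798 = 0.02339 mol
Q = 0.02339 × 96485 = 2257 C
t = 2257 / 7.78 = 290.1 s = 4.84 min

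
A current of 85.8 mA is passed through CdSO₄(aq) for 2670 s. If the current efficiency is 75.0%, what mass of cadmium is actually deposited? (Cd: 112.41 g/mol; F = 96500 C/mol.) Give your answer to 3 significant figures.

0.100 g

Q = 0.0858 × 2670 = 229.1 C
n(e⁻) = 229.1 / 96500 = 0.002374 mol
Cd²⁺ + 2e⁻ → Cd, so theoretical m(Cd) = 0.001187 × 112.41 = 0.1334 g
Actual mass = 75.0% × 0.1334 = 0.100 g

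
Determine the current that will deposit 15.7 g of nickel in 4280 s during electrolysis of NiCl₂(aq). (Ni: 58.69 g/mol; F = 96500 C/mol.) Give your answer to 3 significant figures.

n(Ni) = 15.7 / 58.69 = 0.2675 mol
Ni²⁺ + 2e⁻ → Ni, so n(e⁻) = 2 × 0.2675 = 0.5350 mol
Q = 0.5350 × 96500 = 51630 C
I = Q / t = 51630 / 4280 s = 12.1 A

12.1 A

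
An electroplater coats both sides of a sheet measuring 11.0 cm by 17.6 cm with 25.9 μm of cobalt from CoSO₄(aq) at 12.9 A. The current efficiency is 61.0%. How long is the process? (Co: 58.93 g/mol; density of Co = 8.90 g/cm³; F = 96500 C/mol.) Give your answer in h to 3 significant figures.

Plated area = 2 × 11.0 × 17.6 = 387.2 cm²
Volume = 387.2 × 25.9×10⁻⁴ cm = 1.003 cm³
m(Co) = 1.003 × 8.90 = 8.927 g
n(Co) = 8.927 / 58.93 = 0.1515 mol; n(e⁻) = 2 × 0.1515 = 0.3030 mol
Q = 0.3030 × 96500 / 0.610 = 47930 C
t = 47930 / 12.9 = 3716 s = 1.03 h

1.03 h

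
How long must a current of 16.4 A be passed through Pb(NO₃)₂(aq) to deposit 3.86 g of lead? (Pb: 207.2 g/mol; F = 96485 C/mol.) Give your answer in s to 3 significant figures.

219 s

n(Pb) = 3.86 / 207.2 = 0.01863 mol
Pb²⁺ + 2e⁻ → Pb, so n(e⁻) = 2 × 0.01863 = 0.03726 mol
Q = 0.03726 × 96485 = 3595 C
t = Q / I = 3595 / 16.4 = 219.2 s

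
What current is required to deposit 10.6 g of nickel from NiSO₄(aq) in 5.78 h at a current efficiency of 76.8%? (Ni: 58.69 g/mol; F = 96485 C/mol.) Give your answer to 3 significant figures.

n(Ni) = 10.6 / 58.69 = 0.1806 mol
Ni²⁺ + 2e⁻ → Ni, so n(e⁻) = 2 × 0.1806 = 0.3612 mol
Q = 0.3612 × 96485 / 0.768 = 45380 C
I = Q / t = 45380 / 20808 s = 2.18 A

2.18 A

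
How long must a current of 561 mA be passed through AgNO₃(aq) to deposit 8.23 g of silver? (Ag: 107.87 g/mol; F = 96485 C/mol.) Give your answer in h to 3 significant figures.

n(Ag) = 8.23 / 107.87 = 0.07630 mol
Ag⁺ + e⁻ → Ag, so n(e⁻) = 0.07630 mol
Q = 0.07630 × 96485 = 7362 C
t = Q / I = 7362 / 0.561 = 13120 s = 3.64 h

3.64 h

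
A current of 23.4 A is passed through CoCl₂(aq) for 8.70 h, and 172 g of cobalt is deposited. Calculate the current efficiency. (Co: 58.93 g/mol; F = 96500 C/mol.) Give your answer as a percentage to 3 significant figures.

Q = 23.4 × 31320 = 7.329×10^5 C
n(e⁻) = 7.329×10^5 / 96500 = 7.595 mol
Co²⁺ + 2e⁻ → Co, so theoretical n(Co) = 3.798 mol → 223.8 g
Efficiency = 172 / 223.8 = 0.7685 = 76.9%

76.9%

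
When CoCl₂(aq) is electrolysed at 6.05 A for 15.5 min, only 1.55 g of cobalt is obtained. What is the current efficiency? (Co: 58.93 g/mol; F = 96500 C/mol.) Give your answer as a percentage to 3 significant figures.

90.2%

Q = 6.05 × 930 = 5627 C
n(e⁻) = 5627 / 96500 = 0.05831 mol
Co²⁺ + 2e⁻ → Co, so theoretical n(Co) = 0.02916 mol → 1.718 g
Efficiency = 1.55 / 1.718 = 0.9022 = 90.2%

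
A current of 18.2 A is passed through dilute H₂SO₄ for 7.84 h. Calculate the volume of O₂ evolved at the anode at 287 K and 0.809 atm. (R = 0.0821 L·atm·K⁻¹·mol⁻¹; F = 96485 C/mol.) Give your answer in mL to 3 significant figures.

Q = It = 18.2 × 28224 = 5.137×10^5 C
n(e⁻) = Q/F = 5.137×10^5/96485 = 5.324 mol
2H₂O → O₂ + 4H⁺ + 4e⁻, so n(O₂) = 5.324 / 4 = 1.331 mol
V = nRT/P = 1.331 × 0.0821 × 287 / 0.809 = 38.77 L
= 38800 mL

38800 mL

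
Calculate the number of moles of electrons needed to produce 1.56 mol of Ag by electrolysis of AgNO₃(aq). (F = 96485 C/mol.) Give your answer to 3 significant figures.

1.56 mol

Ag⁺ + e⁻ → Ag, so n(e⁻) = 1 × 1.56 = 1.560 mol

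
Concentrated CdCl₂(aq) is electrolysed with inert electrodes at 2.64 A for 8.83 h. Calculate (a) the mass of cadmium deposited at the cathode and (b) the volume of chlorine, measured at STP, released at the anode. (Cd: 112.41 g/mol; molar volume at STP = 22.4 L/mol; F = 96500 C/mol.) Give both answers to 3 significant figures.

Q = 2.64 × 31788 = 83920 C; n(e⁻) = 83920 / 96500 = 0.8696 mol
Cathode: Cd²⁺ + 2e⁻ → Cd → n(Cd) = 0.8696/2 = 0.4348 mol → 48.9 g
Anode: 2Cl⁻ → Cl₂ + 2e⁻ → n(Cl₂) = 0.8696/2 = 0.4348 mol → 9.74 L

48.9 g Cd; 9.74 L Cl₂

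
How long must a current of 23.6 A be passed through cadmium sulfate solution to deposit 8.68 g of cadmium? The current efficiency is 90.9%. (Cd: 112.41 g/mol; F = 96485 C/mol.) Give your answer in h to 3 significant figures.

0.193 h

n(Cd) = 8.68 / 112.41 = 0.07722 mol
Cd²⁺ + 2e⁻ → Cd, so n(e⁻) = 2 × 0.07722 = 0.1544 mol
Q = 0.1544 × 96485 / 0.909 = 16390 C
t = Q / I = 16390 / 23.6 = 694.5 s = 0.193 h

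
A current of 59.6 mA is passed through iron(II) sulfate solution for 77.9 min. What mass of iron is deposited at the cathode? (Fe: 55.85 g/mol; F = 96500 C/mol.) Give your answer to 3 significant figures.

Q = It = 0.0596 × 4674 = 278.6 C
Moles of electrons = 278.6 / 96500 = 0.002887 mol
Fe²⁺ + 2e⁻ → Fe, so n(Fe) = 0.002887 / 2 = 0.001444 mol
m = 0.001444 × 55.85 = 0.0806 g

0.0806 g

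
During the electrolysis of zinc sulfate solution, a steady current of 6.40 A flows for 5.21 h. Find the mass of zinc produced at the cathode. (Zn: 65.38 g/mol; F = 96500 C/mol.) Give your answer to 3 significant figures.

40.7 g

Q = It = 6.40 × 18756 = 1.200×10^5 C
Moles of electrons = 1.200×10^5 / 96500 = 1.244 mol
Zn²⁺ + 2e⁻ → Zn, so n(Zn) = 1.244 / 2 = 0.6220 mol
m = 0.6220 × 65.38 = 40.7 g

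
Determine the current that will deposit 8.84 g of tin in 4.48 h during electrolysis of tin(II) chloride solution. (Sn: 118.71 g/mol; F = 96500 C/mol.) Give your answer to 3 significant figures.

n(Sn) = 8.84 / 118.71 = 0.07447 mol
Sn²⁺ + 2e⁻ → Sn, so n(e⁻) = 2 × 0.07447 = 0.1489 mol
Q = 0.1489 × 96500 = 14370 C
I = Q / t = 14370 / 16128 s = 0.891 A

0.891 A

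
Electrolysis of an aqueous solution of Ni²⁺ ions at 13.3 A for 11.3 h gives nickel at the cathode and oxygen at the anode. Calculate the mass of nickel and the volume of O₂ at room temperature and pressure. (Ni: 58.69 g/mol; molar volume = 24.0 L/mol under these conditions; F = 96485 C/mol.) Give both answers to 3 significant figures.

165 g Ni; 33.6 L O₂

Q = 13.3 × 40680 = 5.410×10^5 C; n(e⁻) = 5.410×10^5 / 96485 = 5.607 mol
Cathode: Ni²⁺ + 2e⁻ → Ni → n(Ni) = 5.607/2 = 2.804 mol → 165 g
Anode: 2H₂O → O₂ + 4H⁺ + 4e⁻ → n(O₂) = 5.607/4 = 1.402 mol → 33.6 L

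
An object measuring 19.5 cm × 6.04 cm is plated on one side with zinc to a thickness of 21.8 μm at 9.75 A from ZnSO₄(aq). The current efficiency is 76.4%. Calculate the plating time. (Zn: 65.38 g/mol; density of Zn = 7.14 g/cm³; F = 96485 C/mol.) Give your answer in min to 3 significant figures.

Plated area = 19.5 × 6.04 = 117.8 cm²
Volume = 117.8 × 21.8×10⁻⁴ cm = 0.2568 cm³
m(Zn) = 0.2568 × 7.14 = 1.834 g
n(Zn) = 1.834 / 65.38 = 0.02805 mol; n(e⁻) = 2 × 0.02805 = 0.05610 mol
Q = 0.05610 × 96485 / 0.764 = 7085 C
t = 7085 / 9.75 = 726.7 s = 12.1 min

12.1 min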